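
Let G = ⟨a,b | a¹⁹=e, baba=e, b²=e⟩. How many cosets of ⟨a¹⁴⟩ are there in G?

First find ord(a¹⁴) by computing successive powers:
  (a¹⁴)¹ = a¹⁴, (a¹⁴)² = a⁹, (a¹⁴)³ = a⁴, (a¹⁴)⁴ = a¹⁸, (a¹⁴)⁵ = a¹³, (a¹⁴)⁶ = a⁸, (a¹⁴)⁷ = a³, (a¹⁴)⁸ = a¹⁷, (a¹⁴)⁹ = a¹², (a¹⁴)¹⁰ = a⁷, (a¹⁴)¹¹ = a², (a¹⁴)¹² = a¹⁶, (a¹⁴)¹³ = a¹¹, (a¹⁴)¹⁴ = a⁶, (a¹⁴)¹⁵ = a, (a¹⁴)¹⁶ = a¹⁵, (a¹⁴)¹⁷ = a¹⁰, (a¹⁴)¹⁸ = a⁵, (a¹⁴)¹⁹ = e.
So |⟨a¹⁴⟩| = ord(a¹⁴) = 19. With |G| = 38, by Lagrange [G : ⟨a¹⁴⟩] = 38/19 = 2.

Answer: 2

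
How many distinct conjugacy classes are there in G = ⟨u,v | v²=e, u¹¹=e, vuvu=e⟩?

The conjugacy classes (representative and size) are:
  [e] (size 1), [u¹⁰] (size 2), [u²] (size 2), [u³] (size 2), [u⁷] (size 2), [u⁶] (size 2), [u²v] (size 11).
Class equation: 1 + 2 + 2 + 2 + 2 + 2 + 11 = 22 = |G|. So G has 7 conjugacy classes.

Answer: 7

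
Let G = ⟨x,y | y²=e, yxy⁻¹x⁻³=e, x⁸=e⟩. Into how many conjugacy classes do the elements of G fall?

The conjugacy classes (representative and size) are:
  [e] (size 1), [x³] (size 2), [x²] (size 2), [x⁴] (size 1), [x⁵] (size 2), [x⁴y] (size 4), [xy] (size 4).
Class equation: 1 + 2 + 2 + 1 + 2 + 4 + 4 = 16 = |G|. So G has 7 conjugacy classes.

Answer: 7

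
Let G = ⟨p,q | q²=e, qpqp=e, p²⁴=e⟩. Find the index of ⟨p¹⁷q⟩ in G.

First find ord(p¹⁷q) by computing successive powers:
  (p¹⁷q)¹ = p¹⁷q, (p¹⁷q)² = e.
So |⟨p¹⁷q⟩| = ord(p¹⁷q) = 2. With |G| = 48, by Lagrange [G : ⟨p¹⁷q⟩] = 48/2 = 24.

Answer: 24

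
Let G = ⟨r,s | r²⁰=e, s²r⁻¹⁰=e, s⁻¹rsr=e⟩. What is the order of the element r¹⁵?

Compute successive powers until reaching e:
  (r¹⁵)¹ = r¹⁵, (r¹⁵)² = r¹⁰, (r¹⁵)³ = r⁵, (r¹⁵)⁴ = e.
The smallest positive k with (r¹⁵)ᵏ = e is 4.

Answer: 4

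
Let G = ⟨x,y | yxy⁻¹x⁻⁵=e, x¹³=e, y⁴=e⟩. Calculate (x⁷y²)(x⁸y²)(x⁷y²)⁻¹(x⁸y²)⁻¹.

[(x⁷y²), (x⁸y²)] = (x⁷y²)·(x⁸y²)·(x⁷y²)⁻¹·(x⁸y²)⁻¹.
  (x⁷y²) · (x⁸y²) = x¹²
  (x¹²) · (x⁷y²) = x⁶y²
  (x⁶y²) · (x⁸y²) = x¹¹

Answer: x¹¹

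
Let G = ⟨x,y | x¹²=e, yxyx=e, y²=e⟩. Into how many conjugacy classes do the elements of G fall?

The conjugacy classes (representative and size) are:
  [e] (size 1), [x¹¹] (size 2), [x²] (size 2), [x⁹] (size 2), [x⁴] (size 2), [x⁵] (size 2), [x⁶] (size 1), [y] (size 6), [xy] (size 6).
Class equation: 1 + 2 + 2 + 2 + 2 + 2 + 1 + 6 + 6 = 24 = |G|. So G has 9 conjugacy classes.

Answer: 9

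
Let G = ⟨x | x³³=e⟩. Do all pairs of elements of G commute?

G has a single generator, so G is cyclic and hence abelian.

Answer: Yes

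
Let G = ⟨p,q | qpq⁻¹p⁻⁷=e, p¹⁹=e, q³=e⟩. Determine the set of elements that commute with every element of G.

An element z ∈ Z(G) iff z commutes with every generator.
For example e is central: e·p = p = p·e; e·q = q = q·e.
Whereas p ∉ Z(G) since p·q = pq ≠ p⁷q = q·p.
Checking each of the 57 elements this way gives Z(G) = {e}, of order 1.

Answer: {e}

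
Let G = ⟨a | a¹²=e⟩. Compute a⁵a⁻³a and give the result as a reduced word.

Multiply left to right, reducing at each step:
  (a⁵) · a⁻³ = a²
  (a²) · a = a³

Answer: a³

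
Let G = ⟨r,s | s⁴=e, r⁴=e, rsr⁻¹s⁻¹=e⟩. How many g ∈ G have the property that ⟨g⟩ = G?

⟨g⟩ = G would require ord(g) = |G| = 16, but the maximum element order in G is 4 < 16. So G is not cyclic and no single element generates it: the count is 0.

Answer: 0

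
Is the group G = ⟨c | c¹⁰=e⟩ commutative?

G has a single generator, so G is cyclic and hence abelian.

Answer: Yes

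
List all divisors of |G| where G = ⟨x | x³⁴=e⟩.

|G| = 34 = 2 · 17. By Lagrange's theorem the order of any subgroup divides 34; the divisors of 34 are 1, 2, 17, 34.

Answer: 1, 2, 17, 34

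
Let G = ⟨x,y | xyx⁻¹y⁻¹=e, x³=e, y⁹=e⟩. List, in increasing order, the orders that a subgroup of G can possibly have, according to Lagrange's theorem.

|G| = 27 = 3³. By Lagrange's theorem the order of any subgroup divides 27; the divisors of 27 are 1, 3, 9, 27.

Answer: 1, 3, 9, 27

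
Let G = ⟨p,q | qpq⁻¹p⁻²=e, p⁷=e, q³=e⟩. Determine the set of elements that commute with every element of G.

An element z ∈ Z(G) iff z commutes with every generator.
For example e is central: e·p = p = p·e; e·q = q = q·e.
Whereas p ∉ Z(G) since p·q = pq ≠ p²q = q·p.
Checking each of the 21 elements this way gives Z(G) = {e}, of order 1.

Answer: {e}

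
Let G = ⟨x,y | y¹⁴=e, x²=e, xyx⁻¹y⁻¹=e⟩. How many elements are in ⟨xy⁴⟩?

|⟨xy⁴⟩| equals the order of xy⁴. Compute successive powers until reaching e:
  (xy⁴)¹ = xy⁴, (xy⁴)² = y⁸, (xy⁴)³ = xy¹², (xy⁴)⁴ = y², (xy⁴)⁵ = xy⁶, (xy⁴)⁶ = y¹⁰, (xy⁴)⁷ = x, (xy⁴)⁸ = y⁴, (xy⁴)⁹ = xy⁸, (xy⁴)¹⁰ = y¹², (xy⁴)¹¹ = xy², (xy⁴)¹² = y⁶, (xy⁴)¹³ = xy¹⁰, (xy⁴)¹⁴ = e.
The smallest positive k with (xy⁴)ᵏ = e is 14, so |⟨xy⁴⟩| = 14.

Answer: 14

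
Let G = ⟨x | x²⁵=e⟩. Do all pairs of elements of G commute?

G has a single generator, so G is cyclic and hence abelian.

Answer: Yes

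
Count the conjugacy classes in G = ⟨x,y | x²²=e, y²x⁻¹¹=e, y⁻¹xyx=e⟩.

The conjugacy classes (representative and size) are:
  [e] (size 1), [x²¹] (size 2), [x²] (size 2), [x³] (size 2), [x¹⁸] (size 2), [x¹⁷] (size 2), [x⁶] (size 2), [x⁷] (size 2), [x⁸] (size 2), [x¹³] (size 2), [x¹²] (size 2), [x¹¹] (size 1), [x¹⁰y] (size 11), [x⁷y] (size 11).
Class equation: 1 + 2 + 2 + 2 + 2 + 2 + 2 + 2 + 2 + 2 + 2 + 1 + 11 + 11 = 44 = |G|. So G has 14 conjugacy classes.

Answer: 14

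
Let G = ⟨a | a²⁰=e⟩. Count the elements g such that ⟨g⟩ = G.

G is cyclic of order 20. An element generates G iff its order is 20, and a cyclic group of order 20 has exactly φ(20) = 8 such elements.

Answer: 8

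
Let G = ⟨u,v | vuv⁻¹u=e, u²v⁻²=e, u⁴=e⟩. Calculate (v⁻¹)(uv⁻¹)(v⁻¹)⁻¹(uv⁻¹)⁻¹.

[(v⁻¹), (uv⁻¹)] = (v⁻¹)·(uv⁻¹)·(v⁻¹)⁻¹·(uv⁻¹)⁻¹.
  (v⁻¹) · (uv⁻¹) = u
  u · v = uv
  (uv) · (uv) = u²

Answer: u²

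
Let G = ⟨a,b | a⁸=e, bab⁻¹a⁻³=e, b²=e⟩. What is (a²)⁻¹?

The order of (a²) is 4 (smallest k with (a²)ᵏ = e), so (a²)⁻¹ = (a²)³ = a⁶.
Check: (a²) · (a⁶) → (a²) · a⁶ = e, giving e as required.

Answer: a⁶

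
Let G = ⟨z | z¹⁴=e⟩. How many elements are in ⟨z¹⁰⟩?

|⟨z¹⁰⟩| equals the order of z¹⁰. Compute successive powers until reaching e:
  (z¹⁰)¹ = z¹⁰, (z¹⁰)² = z⁶, (z¹⁰)³ = z², (z¹⁰)⁴ = z¹², (z¹⁰)⁵ = z⁸, (z¹⁰)⁶ = z⁴, (z¹⁰)⁷ = e.
The smallest positive k with (z¹⁰)ᵏ = e is 7, so |⟨z¹⁰⟩| = 7.

Answer: 7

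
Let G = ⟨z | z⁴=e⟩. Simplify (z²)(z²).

Compute (z²) · (z²) by multiplying left to right and reducing via the relations at each step:
  (z²) · z² = e

Answer: e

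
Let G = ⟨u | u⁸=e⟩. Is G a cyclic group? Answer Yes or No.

|G| = 8. The element u has order 8 (its powers give 8 distinct elements), so ⟨u⟩ = G and G is cyclic.

Answer: Yes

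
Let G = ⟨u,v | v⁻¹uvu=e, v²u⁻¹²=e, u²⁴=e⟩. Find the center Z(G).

An element z ∈ Z(G) iff z commutes with every generator.
For example u¹² is central: (u¹²)·u = u¹³ = u·(u¹²); (u¹²)·v = v⁻¹ = v·(u¹²).
Whereas u ∉ Z(G) since u·v = uv ≠ u¹¹v⁻¹ = v·u.
Checking each of the 48 elements this way gives Z(G) = {e, u¹²}, of order 2.

Answer: {e, u¹²}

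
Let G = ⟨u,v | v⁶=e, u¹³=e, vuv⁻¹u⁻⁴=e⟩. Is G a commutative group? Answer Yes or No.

u·v = uv but v·u = u⁴v, so u·v ≠ v·u and G is not abelian.

Answer: No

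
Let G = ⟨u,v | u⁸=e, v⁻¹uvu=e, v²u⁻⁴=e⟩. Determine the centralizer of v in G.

⟨v⟩ ⊆ C_G(v) since powers of v commute with v; so |C_G(v)| ≥ |⟨v⟩| = 4.
By orbit–stabilizer, |C_G(v)| = |G| / |conj. class of v| = 16 / 4 = 4.
The 4 elements commuting with v are {e, u⁴, v, v⁻¹}.

Answer: {e, u⁴, v, v⁻¹}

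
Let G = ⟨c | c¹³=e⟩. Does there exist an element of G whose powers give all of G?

|G| = 13. The element c has order 13 (its powers give 13 distinct elements), so ⟨c⟩ = G and G is cyclic.

Answer: Yes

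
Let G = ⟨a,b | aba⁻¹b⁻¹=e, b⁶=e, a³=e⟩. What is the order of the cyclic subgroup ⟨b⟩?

|⟨b⟩| equals the order of b. Compute successive powers until reaching e:
  b¹ = b, b² = b², b³ = b³, b⁴ = b⁴, b⁵ = b⁵, b⁶ = e.
The smallest positive k with bᵏ = e is 6, so |⟨b⟩| = 6.

Answer: 6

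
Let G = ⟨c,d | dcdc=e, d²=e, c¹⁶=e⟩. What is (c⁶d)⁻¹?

The order of (c⁶d) is 2 (smallest k with (c⁶d)ᵏ = e), so (c⁶d)⁻¹ = (c⁶d)¹ = c⁶d.
Check: (c⁶d) · (c⁶d) → (c⁶d) · c⁶ = d;   d · d = e, giving e as required.

Answer: c⁶d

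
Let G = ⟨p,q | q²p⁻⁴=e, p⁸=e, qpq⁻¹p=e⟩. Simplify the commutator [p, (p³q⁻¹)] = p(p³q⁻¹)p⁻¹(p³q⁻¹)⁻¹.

[p, (p³q⁻¹)] = p·(p³q⁻¹)·p⁻¹·(p³q⁻¹)⁻¹.
  p · (p³q⁻¹) = q
  q · (p⁷) = pq
  (pq) · (p³q) = p²

Answer: p²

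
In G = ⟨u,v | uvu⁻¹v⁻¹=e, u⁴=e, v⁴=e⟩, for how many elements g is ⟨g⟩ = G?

⟨g⟩ = G would require ord(g) = |G| = 16, but the maximum element order in G is 4 < 16. So G is not cyclic and no single element generates it: the count is 0.

Answer: 0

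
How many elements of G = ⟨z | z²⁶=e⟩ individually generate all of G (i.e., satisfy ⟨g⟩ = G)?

G is cyclic of order 26. An element generates G iff its order is 26, and a cyclic group of order 26 has exactly φ(26) = 12 such elements.

Answer: 12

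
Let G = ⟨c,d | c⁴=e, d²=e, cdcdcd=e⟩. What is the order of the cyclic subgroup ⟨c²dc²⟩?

|⟨c²dc²⟩| equals the order of c²dc². Compute successive powers until reaching e:
  (c²dc²)¹ = c²dc², (c²dc²)² = e.
The smallest positive k with (c²dc²)ᵏ = e is 2, so |⟨c²dc²⟩| = 2.

Answer: 2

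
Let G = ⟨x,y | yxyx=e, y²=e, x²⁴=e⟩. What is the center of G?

An element z ∈ Z(G) iff z commutes with every generator.
For example x¹² is central: (x¹²)·x = x¹³ = x·(x¹²); (x¹²)·y = x¹²y = y·(x¹²).
Whereas x ∉ Z(G) since x·y = xy ≠ x²³y = y·x.
Checking each of the 48 elements this way gives Z(G) = {e, x¹²}, of order 2.

Answer: {e, x¹²}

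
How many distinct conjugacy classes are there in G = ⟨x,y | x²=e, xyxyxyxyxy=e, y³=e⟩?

The conjugacy classes (representative and size) are:
  [e] (size 1), [xyxy²xyxy²x] (size 15), [yxyxy²x] (size 20), [xy²xy²x] (size 12), [y²xyxy²] (size 12).
Class equation: 1 + 15 + 20 + 12 + 12 = 60 = |G|. So G has 5 conjugacy classes.

Answer: 5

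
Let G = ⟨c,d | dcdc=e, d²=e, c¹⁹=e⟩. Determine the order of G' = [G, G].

G' = [G, G] is generated by all commutators. The generator-pair commutators are: [c, d] = c².
The subgroup they normally generate is {e, c, c², c³, c⁴, c⁵, c⁶, c⁷, c⁸, c⁹, c¹⁰, c¹¹, c¹², c¹³, c¹⁴, c¹⁵, c¹⁶, c¹⁷, c¹⁸}, of order 19.
Check: |G/G'| = 38/19 = 2 is the order of the abelianisation.

Answer: 19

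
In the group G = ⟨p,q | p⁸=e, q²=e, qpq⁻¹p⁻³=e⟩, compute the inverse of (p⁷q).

The order of (p⁷q) is 4 (smallest k with (p⁷q)ᵏ = e), so (p⁷q)⁻¹ = (p⁷q)³ = p³q.
Check: (p⁷q) · (p³q) → (p⁷q) · p³ = q;   q · q = e, giving e as required.

Answer: p³q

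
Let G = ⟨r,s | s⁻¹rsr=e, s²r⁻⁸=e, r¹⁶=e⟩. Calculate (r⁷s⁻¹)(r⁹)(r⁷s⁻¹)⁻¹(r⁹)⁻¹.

[(r⁷s⁻¹), (r⁹)] = (r⁷s⁻¹)·(r⁹)·(r⁷s⁻¹)⁻¹·(r⁹)⁻¹.
  (r⁷s⁻¹) · (r⁹) = r⁶s
  (r⁶s) · (r⁷s) = r⁷
  (r⁷) · (r⁷) = r¹⁴

Answer: r¹⁴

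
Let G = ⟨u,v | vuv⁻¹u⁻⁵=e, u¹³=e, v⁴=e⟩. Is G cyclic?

Every cyclic group is abelian. But u·v = uv while v·u = u⁵v, so u·v ≠ v·u and G is not abelian. Hence G is not cyclic.

Answer: No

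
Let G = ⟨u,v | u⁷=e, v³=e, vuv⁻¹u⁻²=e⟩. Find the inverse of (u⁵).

The order of (u⁵) is 7 (smallest k with (u⁵)ᵏ = e), so (u⁵)⁻¹ = (u⁵)⁶ = u².
Check: (u⁵) · (u²) → (u⁵) · u² = e, giving e as required.

Answer: u²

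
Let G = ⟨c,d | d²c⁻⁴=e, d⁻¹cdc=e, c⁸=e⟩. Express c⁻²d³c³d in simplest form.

Multiply left to right, reducing at each step:
  (c⁶) · d³ = c²d
  (c²d) · c³ = c³d⁻¹
  (c³d⁻¹) · d = c³

Answer: c³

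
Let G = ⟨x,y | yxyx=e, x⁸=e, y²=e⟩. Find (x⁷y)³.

Compute successive powers of (x⁷y), reducing at each step:
  (x⁷y)²: (x⁷y) · x⁷ = y;   y · y = e
  (x⁷y)³: e · x⁷ = x⁷;   (x⁷) · y = x⁷y

Answer: x⁷y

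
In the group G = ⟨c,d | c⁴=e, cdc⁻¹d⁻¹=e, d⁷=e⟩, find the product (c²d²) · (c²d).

Compute (c²d²) · (c²d) by multiplying left to right and reducing via the relations at each step:
  (c²d²) · c² = d²
  (d²) · d = d³

Answer: d³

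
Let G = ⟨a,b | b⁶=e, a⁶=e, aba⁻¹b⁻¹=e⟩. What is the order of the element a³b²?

Compute successive powers until reaching e:
  (a³b²)¹ = a³b², (a³b²)² = b⁴, (a³b²)³ = a³, (a³b²)⁴ = b², (a³b²)⁵ = a³b⁴, (a³b²)⁶ = e.
The smallest positive k with (a³b²)ᵏ = e is 6.

Answer: 6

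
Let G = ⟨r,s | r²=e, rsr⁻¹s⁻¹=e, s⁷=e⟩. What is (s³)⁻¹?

The order of (s³) is 7 (smallest k with (s³)ᵏ = e), so (s³)⁻¹ = (s³)⁶ = s⁴.
Check: (s³) · (s⁴) → (s³) · s⁴ = e, giving e as required.

Answer: s⁴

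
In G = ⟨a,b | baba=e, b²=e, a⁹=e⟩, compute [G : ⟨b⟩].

First find ord(b) by computing successive powers:
  b¹ = b, b² = e.
So |⟨b⟩| = ord(b) = 2. With |G| = 18, by Lagrange [G : ⟨b⟩] = 18/2 = 9.

Answer: 9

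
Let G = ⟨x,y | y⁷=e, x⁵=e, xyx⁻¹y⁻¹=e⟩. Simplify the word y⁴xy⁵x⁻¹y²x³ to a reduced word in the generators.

Multiply left to right, reducing at each step:
  (y⁴) · x = xy⁴
  (xy⁴) · y⁵ = xy²
  (xy²) · x⁻¹ = y²
  (y²) · y² = y⁴
  (y⁴) · x³ = x³y⁴

Answer: x³y⁴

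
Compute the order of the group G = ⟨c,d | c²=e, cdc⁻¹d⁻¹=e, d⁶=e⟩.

Enumerate words in the generators, reducing via the relations: the distinct elements are
  {c, d, e, cd, d², d³, d⁴, d⁵, cd², cd³, cd⁴, cd⁵}.
No further products give new elements, so |G| = 12.

Answer: 12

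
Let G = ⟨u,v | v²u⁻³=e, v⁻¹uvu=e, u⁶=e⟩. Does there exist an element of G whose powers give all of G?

Every cyclic group is abelian. But u·v = uv while v·u = u²v⁻¹, so u·v ≠ v·u and G is not abelian. Hence G is not cyclic.

Answer: No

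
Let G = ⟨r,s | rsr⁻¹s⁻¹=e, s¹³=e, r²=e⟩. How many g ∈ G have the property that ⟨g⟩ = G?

G is cyclic of order 26. An element generates G iff its order is 26, and a cyclic group of order 26 has exactly φ(26) = 12 such elements.

Answer: 12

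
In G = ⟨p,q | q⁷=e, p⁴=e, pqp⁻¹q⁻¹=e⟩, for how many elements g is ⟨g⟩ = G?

G is cyclic of order 28. An element generates G iff its order is 28, and a cyclic group of order 28 has exactly φ(28) = 12 such elements.

Answer: 12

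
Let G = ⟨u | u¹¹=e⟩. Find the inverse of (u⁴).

The order of (u⁴) is 11 (smallest k with (u⁴)ᵏ = e), so (u⁴)⁻¹ = (u⁴)¹⁰ = u⁷.
Check: (u⁴) · (u⁷) → (u⁴) · u⁷ = e, giving e as required.

Answer: u⁷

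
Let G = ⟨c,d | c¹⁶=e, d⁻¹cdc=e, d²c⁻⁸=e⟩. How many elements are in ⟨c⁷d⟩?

|⟨c⁷d⟩| equals the order of c⁷d. Compute successive powers until reaching e:
  (c⁷d)¹ = c⁷d, (c⁷d)² = c⁸, (c⁷d)³ = c⁷d⁻¹, (c⁷d)⁴ = e.
The smallest positive k with (c⁷d)ᵏ = e is 4, so |⟨c⁷d⟩| = 4.

Answer: 4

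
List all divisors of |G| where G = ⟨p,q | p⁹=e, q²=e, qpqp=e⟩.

|G| = 18 = 2 · 3². By Lagrange's theorem the order of any subgroup divides 18; the divisors of 18 are 1, 2, 3, 6, 9, 18.

Answer: 1, 2, 3, 6, 9, 18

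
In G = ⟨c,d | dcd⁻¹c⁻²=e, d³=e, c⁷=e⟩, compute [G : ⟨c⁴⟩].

First find ord(c⁴) by computing successive powers:
  (c⁴)¹ = c⁴, (c⁴)² = c, (c⁴)³ = c⁵, (c⁴)⁴ = c², (c⁴)⁵ = c⁶, (c⁴)⁶ = c³, (c⁴)⁷ = e.
So |⟨c⁴⟩| = ord(c⁴) = 7. With |G| = 21, by Lagrange [G : ⟨c⁴⟩] = 21/7 = 3.

Answer: 3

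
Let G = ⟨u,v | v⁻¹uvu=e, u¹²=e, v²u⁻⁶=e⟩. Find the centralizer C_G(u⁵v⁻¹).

⟨u⁵v⁻¹⟩ ⊆ C_G(u⁵v⁻¹) since powers of u⁵v⁻¹ commute with u⁵v⁻¹; so |C_G(u⁵v⁻¹)| ≥ |⟨u⁵v⁻¹⟩| = 4.
By orbit–stabilizer, |C_G(u⁵v⁻¹)| = |G| / |conj. class of u⁵v⁻¹| = 24 / 6 = 4.
The 4 elements commuting with u⁵v⁻¹ are {e, u⁶, u⁵v, u⁵v⁻¹}.

Answer: {e, u⁶, u⁵v, u⁵v⁻¹}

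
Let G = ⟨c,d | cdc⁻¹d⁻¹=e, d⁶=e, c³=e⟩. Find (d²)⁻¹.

The order of (d²) is 3 (smallest k with (d²)ᵏ = e), so (d²)⁻¹ = (d²)² = d⁴.
Check: (d²) · (d⁴) → (d²) · d⁴ = e, giving e as required.

Answer: d⁴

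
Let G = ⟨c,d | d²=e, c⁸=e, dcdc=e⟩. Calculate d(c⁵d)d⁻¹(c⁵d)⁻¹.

[d, (c⁵d)] = d·(c⁵d)·d⁻¹·(c⁵d)⁻¹.
  d · (c⁵d) = c³
  (c³) · d = c³d
  (c³d) · (c⁵d) = c⁶

Answer: c⁶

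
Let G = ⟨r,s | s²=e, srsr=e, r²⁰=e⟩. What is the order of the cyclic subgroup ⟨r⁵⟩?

|⟨r⁵⟩| equals the order of r⁵. Compute successive powers until reaching e:
  (r⁵)¹ = r⁵, (r⁵)² = r¹⁰, (r⁵)³ = r¹⁵, (r⁵)⁴ = e.
The smallest positive k with (r⁵)ᵏ = e is 4, so |⟨r⁵⟩| = 4.

Answer: 4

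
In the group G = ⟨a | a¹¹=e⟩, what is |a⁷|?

Compute successive powers until reaching e:
  (a⁷)¹ = a⁷, (a⁷)² = a³, (a⁷)³ = a¹⁰, (a⁷)⁴ = a⁶, (a⁷)⁵ = a², (a⁷)⁶ = a⁹, (a⁷)⁷ = a⁵, (a⁷)⁸ = a, (a⁷)⁹ = a⁸, (a⁷)¹⁰ = a⁴, (a⁷)¹¹ = e.
The smallest positive k with (a⁷)ᵏ = e is 11.

Answer: 11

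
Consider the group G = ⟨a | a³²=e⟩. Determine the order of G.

G is generated by a single element, so G is cyclic. The relator gives a³² = e and no smaller power is forced to be e, so the 32 powers {a, e, a², a³, a⁴, a⁵, a⁶, a⁷, a⁸, a⁹, a²², a²³, a²¹, a²⁰, a²⁴, a²⁵, a²⁶, a²⁷, a²⁸, a²⁹, a³¹, a³⁰, a¹², a¹³, a¹¹, a¹⁰, a¹⁴, a¹⁵, a¹⁶, a¹⁷, a¹⁸, a¹⁹} are distinct. Hence |G| = 32.

Answer: 32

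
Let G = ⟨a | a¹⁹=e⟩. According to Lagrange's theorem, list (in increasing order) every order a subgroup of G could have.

|G| = 19 = 19. By Lagrange's theorem the order of any subgroup divides 19; the divisors of 19 are 1, 19.

Answer: 1, 19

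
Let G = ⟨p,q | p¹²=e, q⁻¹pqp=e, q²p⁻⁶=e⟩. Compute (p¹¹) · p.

Compute (p¹¹) · p by multiplying left to right and reducing via the relations at each step:
  (p¹¹) · p = e

Answer: e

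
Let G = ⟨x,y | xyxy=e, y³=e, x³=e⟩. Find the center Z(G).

An element z ∈ Z(G) iff z commutes with every generator.
For example e is central: e·x = x = x·e; e·y = y = y·e.
Whereas x ∉ Z(G) since x·y = xy ≠ x²y² = y·x.
Checking each of the 12 elements this way gives Z(G) = {e}, of order 1.

Answer: {e}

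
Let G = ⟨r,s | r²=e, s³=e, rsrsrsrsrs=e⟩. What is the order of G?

Enumerate words in the generators, reducing via the relations: the distinct elements are
  {e, r, s, rs, sr, s², rsr, rs², srs, s²r, rsrs, rs²r, srsr, srs², s²rs, rsrsr, rsrs², rs²rs, srs²r, s²rsr, s²rs², rsrs²r, rs²rsr, rs²rs², srsrs², srs²rs, s²rsrs, s²rs²r, rsrs²rs, rs²rsrs, rs²rs²r, srsrs²r, srs²rsr, srs²rs², s²rsrs², s²rs²rs, rsrs²rsr, rsrs²rs², rs²rsrs², srsrs²rs, srs²rsrs, s²rsrs²r, s²rs²rsr, rsrs²rsrs, rs²rsrs²r, srsrs²rs², srs²rsrs², s²rsrs²rs, s²rs²rsrs, rsrs²rsrs², rs²rsrs²rs, srs²rsrs²r, s²rsrs²rsr, s²rsrs²rs², s²rs²rsrs², rsrs²rsrs²r, rs²rsrs²rsr, rs²rsrs²rs², srs²rsrs²rs, rsrs²rsrs²rs}.
No further products give new elements, so |G| = 60.

Answer: 60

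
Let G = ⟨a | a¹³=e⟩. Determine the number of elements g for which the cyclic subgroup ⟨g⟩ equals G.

G is cyclic of order 13. An element generates G iff its order is 13, and a cyclic group of order 13 has exactly φ(13) = 12 such elements.

Answer: 12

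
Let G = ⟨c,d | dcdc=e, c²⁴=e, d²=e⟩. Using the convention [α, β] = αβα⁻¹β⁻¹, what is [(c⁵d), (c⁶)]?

[(c⁵d), (c⁶)] = (c⁵d)·(c⁶)·(c⁵d)⁻¹·(c⁶)⁻¹.
  (c⁵d) · (c⁶) = c²³d
  (c²³d) · (c⁵d) = c¹⁸
  (c¹⁸) · (c¹⁸) = c¹²

Answer: c¹²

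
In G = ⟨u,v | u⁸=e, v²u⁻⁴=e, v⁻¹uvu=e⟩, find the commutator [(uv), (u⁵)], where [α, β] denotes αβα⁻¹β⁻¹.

[(uv), (u⁵)] = (uv)·(u⁵)·(uv)⁻¹·(u⁵)⁻¹.
  (uv) · (u⁵) = v⁻¹
  (v⁻¹) · (uv⁻¹) = u³
  (u³) · (u³) = u⁶

Answer: u⁶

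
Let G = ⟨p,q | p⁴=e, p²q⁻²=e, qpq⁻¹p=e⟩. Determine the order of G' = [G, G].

G' = [G, G] is generated by all commutators. The generator-pair commutators are: [p, q] = p².
The subgroup they normally generate is {e, p²}, of order 2.
Check: |G/G'| = 8/2 = 4 is the order of the abelianisation.

Answer: 2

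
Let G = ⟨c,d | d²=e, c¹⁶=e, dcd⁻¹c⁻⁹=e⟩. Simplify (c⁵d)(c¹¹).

Compute (c⁵d) · (c¹¹) by multiplying left to right and reducing via the relations at each step:
  (c⁵d) · c¹¹ = c⁸d

Answer: c⁸d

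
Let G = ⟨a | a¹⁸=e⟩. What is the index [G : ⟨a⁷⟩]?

First find ord(a⁷) by computing successive powers:
  (a⁷)¹ = a⁷, (a⁷)² = a¹⁴, (a⁷)³ = a³, (a⁷)⁴ = a¹⁰, (a⁷)⁵ = a¹⁷, (a⁷)⁶ = a⁶, (a⁷)⁷ = a¹³, (a⁷)⁸ = a², (a⁷)⁹ = a⁹, (a⁷)¹⁰ = a¹⁶, (a⁷)¹¹ = a⁵, (a⁷)¹² = a¹², (a⁷)¹³ = a, (a⁷)¹⁴ = a⁸, (a⁷)¹⁵ = a¹⁵, (a⁷)¹⁶ = a⁴, (a⁷)¹⁷ = a¹¹, (a⁷)¹⁸ = e.
So |⟨a⁷⟩| = ord(a⁷) = 18. With |G| = 18, by Lagrange [G : ⟨a⁷⟩] = 18/18 = 1.

Answer: 1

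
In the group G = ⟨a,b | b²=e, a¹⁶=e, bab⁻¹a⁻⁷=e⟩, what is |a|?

Compute successive powers until reaching e:
  a¹ = a, a² = a², a³ = a³, a⁴ = a⁴, a⁵ = a⁵, a⁶ = a⁶, a⁷ = a⁷, a⁸ = a⁸, a⁹ = a⁹, a¹⁰ = a¹⁰, a¹¹ = a¹¹, a¹² = a¹², a¹³ = a¹³, a¹⁴ = a¹⁴, a¹⁵ = a¹⁵, a¹⁶ = e.
The smallest positive k with aᵏ = e is 16.

Answer: 16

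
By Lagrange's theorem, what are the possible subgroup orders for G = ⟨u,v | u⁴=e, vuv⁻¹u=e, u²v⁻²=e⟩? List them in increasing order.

|G| = 8 = 2³. By Lagrange's theorem the order of any subgroup divides 8; the divisors of 8 are 1, 2, 4, 8.

Answer: 1, 2, 4, 8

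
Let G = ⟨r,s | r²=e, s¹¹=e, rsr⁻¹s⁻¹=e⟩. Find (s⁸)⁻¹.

The order of (s⁸) is 11 (smallest k with (s⁸)ᵏ = e), so (s⁸)⁻¹ = (s⁸)¹⁰ = s³.
Check: (s⁸) · (s³) → (s⁸) · s³ = e, giving e as required.

Answer: s³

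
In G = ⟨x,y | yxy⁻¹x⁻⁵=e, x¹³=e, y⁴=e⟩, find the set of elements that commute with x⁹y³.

⟨x⁹y³⟩ ⊆ C_G(x⁹y³) since powers of x⁹y³ commute with x⁹y³; so |C_G(x⁹y³)| ≥ |⟨x⁹y³⟩| = 4.
By orbit–stabilizer, |C_G(x⁹y³)| = |G| / |conj. class of x⁹y³| = 52 / 13 = 4.
The 4 elements commuting with x⁹y³ are {e, x⁷y, x³y², x⁹y³}.

Answer: {e, x⁷y, x³y², x⁹y³}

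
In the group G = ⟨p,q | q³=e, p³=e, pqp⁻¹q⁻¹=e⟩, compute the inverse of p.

The order of p is 3 (smallest k with pᵏ = e), so p⁻¹ = p² = p².
Check: p · (p²) → p · p² = e, giving e as required.

Answer: p²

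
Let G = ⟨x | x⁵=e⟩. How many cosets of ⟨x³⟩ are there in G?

First find ord(x³) by computing successive powers:
  (x³)¹ = x³, (x³)² = x, (x³)³ = x⁴, (x³)⁴ = x², (x³)⁵ = e.
So |⟨x³⟩| = ord(x³) = 5. With |G| = 5, by Lagrange [G : ⟨x³⟩] = 5/5 = 1.

Answer: 1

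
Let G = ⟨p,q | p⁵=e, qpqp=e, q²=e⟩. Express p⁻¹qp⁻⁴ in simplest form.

Multiply left to right, reducing at each step:
  (p⁴) · q = p⁴q
  (p⁴q) · p⁻⁴ = p³q

Answer: p³q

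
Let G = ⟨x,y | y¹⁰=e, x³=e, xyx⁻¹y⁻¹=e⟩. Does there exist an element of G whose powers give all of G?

|G| = 30. The element xy has order 30 (its powers give 30 distinct elements), so ⟨xy⟩ = G and G is cyclic.

Answer: Yes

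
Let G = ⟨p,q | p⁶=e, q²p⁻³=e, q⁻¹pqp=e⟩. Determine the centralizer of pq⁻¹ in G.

⟨pq⁻¹⟩ ⊆ C_G(pq⁻¹) since powers of pq⁻¹ commute with pq⁻¹; so |C_G(pq⁻¹)| ≥ |⟨pq⁻¹⟩| = 4.
By orbit–stabilizer, |C_G(pq⁻¹)| = |G| / |conj. class of pq⁻¹| = 12 / 3 = 4.
The 4 elements commuting with pq⁻¹ are {e, p³, pq, pq⁻¹}.

Answer: {e, p³, pq, pq⁻¹}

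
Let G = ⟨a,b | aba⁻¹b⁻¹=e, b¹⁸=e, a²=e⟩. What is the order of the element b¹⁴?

Compute successive powers until reaching e:
  (b¹⁴)¹ = b¹⁴, (b¹⁴)² = b¹⁰, (b¹⁴)³ = b⁶, (b¹⁴)⁴ = b², (b¹⁴)⁵ = b¹⁶, (b¹⁴)⁶ = b¹², (b¹⁴)⁷ = b⁸, (b¹⁴)⁸ = b⁴, (b¹⁴)⁹ = e.
The smallest positive k with (b¹⁴)ᵏ = e is 9.

Answer: 9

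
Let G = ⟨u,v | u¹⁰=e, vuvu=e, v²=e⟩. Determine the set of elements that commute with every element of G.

An element z ∈ Z(G) iff z commutes with every generator.
For example u⁵ is central: (u⁵)·u = u⁶ = u·(u⁵); (u⁵)·v = u⁵v = v·(u⁵).
Whereas u ∉ Z(G) since u·v = uv ≠ u⁹v = v·u.
Checking each of the 20 elements this way gives Z(G) = {e, u⁵}, of order 2.

Answer: {e, u⁵}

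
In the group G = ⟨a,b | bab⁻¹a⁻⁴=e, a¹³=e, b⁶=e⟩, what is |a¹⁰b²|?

Compute successive powers until reaching e:
  (a¹⁰b²)¹ = a¹⁰b², (a¹⁰b²)² = ab⁴, (a¹⁰b²)³ = e.
The smallest positive k with (a¹⁰b²)ᵏ = e is 3.

Answer: 3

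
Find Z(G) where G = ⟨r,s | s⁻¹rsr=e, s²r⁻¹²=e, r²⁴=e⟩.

An element z ∈ Z(G) iff z commutes with every generator.
For example r¹² is central: (r¹²)·r = r¹³ = r·(r¹²); (r¹²)·s = s⁻¹ = s·(r¹²).
Whereas r ∉ Z(G) since r·s = rs ≠ r¹¹s⁻¹ = s·r.
Checking each of the 48 elements this way gives Z(G) = {e, r¹²}, of order 2.

Answer: {e, r¹²}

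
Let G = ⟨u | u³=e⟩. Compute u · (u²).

Compute u · (u²) by multiplying left to right and reducing via the relations at each step:
  u · u² = e

Answer: e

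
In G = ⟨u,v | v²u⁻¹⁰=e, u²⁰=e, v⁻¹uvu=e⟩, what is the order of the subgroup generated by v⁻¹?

|⟨v⁻¹⟩| equals the order of v⁻¹. Compute successive powers until reaching e:
  (v⁻¹)¹ = v⁻¹, (v⁻¹)² = u¹⁰, (v⁻¹)³ = v, (v⁻¹)⁴ = e.
The smallest positive k with (v⁻¹)ᵏ = e is 4, so |⟨v⁻¹⟩| = 4.

Answer: 4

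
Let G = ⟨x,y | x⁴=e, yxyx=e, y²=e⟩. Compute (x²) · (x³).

Compute (x²) · (x³) by multiplying left to right and reducing via the relations at each step:
  (x²) · x³ = x

Answer: x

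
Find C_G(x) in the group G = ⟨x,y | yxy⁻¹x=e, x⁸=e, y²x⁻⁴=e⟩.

⟨x⟩ ⊆ C_G(x) since powers of x commute with x; so |C_G(x)| ≥ |⟨x⟩| = 8.
By orbit–stabilizer, |C_G(x)| = |G| / |conj. class of x| = 16 / 2 = 8.
The 8 elements commuting with x are {e, x, x², x³, x⁴, x⁵, x⁶, x⁷}.

Answer: {e, x, x², x³, x⁴, x⁵, x⁶, x⁷}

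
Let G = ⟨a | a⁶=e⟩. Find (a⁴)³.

Compute successive powers of (a⁴), reducing at each step:
  (a⁴)²: (a⁴) · a⁴ = a²
  (a⁴)³: (a²) · a⁴ = e

Answer: e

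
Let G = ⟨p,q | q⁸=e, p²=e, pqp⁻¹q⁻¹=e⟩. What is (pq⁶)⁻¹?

The order of (pq⁶) is 4 (smallest k with (pq⁶)ᵏ = e), so (pq⁶)⁻¹ = (pq⁶)³ = pq².
Check: (pq⁶) · (pq²) → (pq⁶) · p = q⁶;   (q⁶) · q² = e, giving e as required.

Answer: pq²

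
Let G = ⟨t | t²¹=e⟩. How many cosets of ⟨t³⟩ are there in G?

First find ord(t³) by computing successive powers:
  (t³)¹ = t³, (t³)² = t⁶, (t³)³ = t⁹, (t³)⁴ = t¹², (t³)⁵ = t¹⁵, (t³)⁶ = t¹⁸, (t³)⁷ = e.
So |⟨t³⟩| = ord(t³) = 7. With |G| = 21, by Lagrange [G : ⟨t³⟩] = 21/7 = 3.

Answer: 3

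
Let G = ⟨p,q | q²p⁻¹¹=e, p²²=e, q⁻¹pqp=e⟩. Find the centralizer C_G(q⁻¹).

⟨q⁻¹⟩ ⊆ C_G(q⁻¹) since powers of q⁻¹ commute with q⁻¹; so |C_G(q⁻¹)| ≥ |⟨q⁻¹⟩| = 4.
By orbit–stabilizer, |C_G(q⁻¹)| = |G| / |conj. class of q⁻¹| = 44 / 11 = 4.
The 4 elements commuting with q⁻¹ are {e, p¹¹, q, q⁻¹}.

Answer: {e, p¹¹, q, q⁻¹}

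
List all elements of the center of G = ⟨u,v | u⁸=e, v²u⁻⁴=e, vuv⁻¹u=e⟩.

An element z ∈ Z(G) iff z commutes with every generator.
For example u⁴ is central: (u⁴)·u = u⁵ = u·(u⁴); (u⁴)·v = v⁻¹ = v·(u⁴).
Whereas u ∉ Z(G) since u·v = uv ≠ u³v⁻¹ = v·u.
Checking each of the 16 elements this way gives Z(G) = {e, u⁴}, of order 2.

Answer: {e, u⁴}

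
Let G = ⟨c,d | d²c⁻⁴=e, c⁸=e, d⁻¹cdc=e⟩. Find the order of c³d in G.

Compute successive powers until reaching e:
  (c³d)¹ = c³d, (c³d)² = c⁴, (c³d)³ = c³d⁻¹, (c³d)⁴ = e.
The smallest positive k with (c³d)ᵏ = e is 4.

Answer: 4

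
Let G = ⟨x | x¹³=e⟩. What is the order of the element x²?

Compute successive powers until reaching e:
  (x²)¹ = x², (x²)² = x⁴, (x²)³ = x⁶, (x²)⁴ = x⁸, (x²)⁵ = x¹⁰, (x²)⁶ = x¹², (x²)⁷ = x, (x²)⁸ = x³, (x²)⁹ = x⁵, (x²)¹⁰ = x⁷, (x²)¹¹ = x⁹, (x²)¹² = x¹¹, (x²)¹³ = e.
The smallest positive k with (x²)ᵏ = e is 13.

Answer: 13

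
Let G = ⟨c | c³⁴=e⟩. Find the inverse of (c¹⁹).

The order of (c¹⁹) is 34 (smallest k with (c¹⁹)ᵏ = e), so (c¹⁹)⁻¹ = (c¹⁹)³³ = c¹⁵.
Check: (c¹⁹) · (c¹⁵) → (c¹⁹) · c¹⁵ = e, giving e as required.

Answer: c¹⁵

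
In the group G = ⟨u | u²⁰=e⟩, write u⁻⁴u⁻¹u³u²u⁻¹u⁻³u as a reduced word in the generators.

Multiply left to right, reducing at each step:
  (u¹⁶) · u⁻¹ = u¹⁵
  (u¹⁵) · u³ = u¹⁸
  (u¹⁸) · u² = e
  e · u⁻¹ = u¹⁹
  (u¹⁹) · u⁻³ = u¹⁶
  (u¹⁶) · u = u¹⁷

Answer: u¹⁷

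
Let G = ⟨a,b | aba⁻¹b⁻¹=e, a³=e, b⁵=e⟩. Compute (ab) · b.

Compute (ab) · b by multiplying left to right and reducing via the relations at each step:
  (ab) · b = ab²

Answer: ab²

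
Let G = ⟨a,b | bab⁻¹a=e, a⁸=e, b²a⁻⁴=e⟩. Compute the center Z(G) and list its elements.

An element z ∈ Z(G) iff z commutes with every generator.
For example a⁴ is central: (a⁴)·a = a⁵ = a·(a⁴); (a⁴)·b = b⁻¹ = b·(a⁴).
Whereas a ∉ Z(G) since a·b = ab ≠ a³b⁻¹ = b·a.
Checking each of the 16 elements this way gives Z(G) = {e, a⁴}, of order 2.

Answer: {e, a⁴}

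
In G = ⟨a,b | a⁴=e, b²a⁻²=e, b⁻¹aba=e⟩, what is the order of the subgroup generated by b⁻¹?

|⟨b⁻¹⟩| equals the order of b⁻¹. Compute successive powers until reaching e:
  (b⁻¹)¹ = b⁻¹, (b⁻¹)² = a², (b⁻¹)³ = b, (b⁻¹)⁴ = e.
The smallest positive k with (b⁻¹)ᵏ = e is 4, so |⟨b⁻¹⟩| = 4.

Answer: 4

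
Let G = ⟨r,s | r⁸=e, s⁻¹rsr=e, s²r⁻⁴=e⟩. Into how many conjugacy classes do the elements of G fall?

The conjugacy classes (representative and size) are:
  [e] (size 1), [r⁷] (size 2), [r⁶] (size 2), [r³] (size 2), [r⁴] (size 1), [r²s⁻¹] (size 4), [r³s⁻¹] (size 4).
Class equation: 1 + 2 + 2 + 2 + 1 + 4 + 4 = 16 = |G|. So G has 7 conjugacy classes.

Answer: 7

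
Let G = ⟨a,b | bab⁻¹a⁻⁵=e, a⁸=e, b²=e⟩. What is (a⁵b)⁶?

Compute successive powers of (a⁵b), reducing at each step:
  (a⁵b)²: (a⁵b) · a⁵ = a⁶b;   (a⁶b) · b = a⁶
  (a⁵b)³: (a⁶) · a⁵ = a³;   (a³) · b = a³b
  (a⁵b)⁴: (a³b) · a⁵ = a⁴b;   (a⁴b) · b = a⁴
  (a⁵b)⁵: (a⁴) · a⁵ = a;   a · b = ab
  (a⁵b)⁶: (ab) · a⁵ = a²b;   (a²b) · b = a²

Answer: a²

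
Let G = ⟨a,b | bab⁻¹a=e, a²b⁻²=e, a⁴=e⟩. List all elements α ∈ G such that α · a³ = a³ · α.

⟨a³⟩ ⊆ C_G(a³) since powers of a³ commute with a³; so |C_G(a³)| ≥ |⟨a³⟩| = 4.
By orbit–stabilizer, |C_G(a³)| = |G| / |conj. class of a³| = 8 / 2 = 4.
The 4 elements commuting with a³ are {e, a, a², a³}.

Answer: {e, a, a², a³}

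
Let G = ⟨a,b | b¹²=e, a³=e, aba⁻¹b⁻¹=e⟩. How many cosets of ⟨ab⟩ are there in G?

First find ord(ab) by computing successive powers:
  (ab)¹ = ab, (ab)² = a²b², (ab)³ = b³, (ab)⁴ = ab⁴, (ab)⁵ = a²b⁵, (ab)⁶ = b⁶, (ab)⁷ = ab⁷, (ab)⁸ = a²b⁸, (ab)⁹ = b⁹, (ab)¹⁰ = ab¹⁰, (ab)¹¹ = a²b¹¹, (ab)¹² = e.
So |⟨ab⟩| = ord(ab) = 12. With |G| = 36, by Lagrange [G : ⟨ab⟩] = 36/12 = 3.

Answer: 3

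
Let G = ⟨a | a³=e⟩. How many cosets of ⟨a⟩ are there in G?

First find ord(a) by computing successive powers:
  a¹ = a, a² = a², a³ = e.
So |⟨a⟩| = ord(a) = 3. With |G| = 3, by Lagrange [G : ⟨a⟩] = 3/3 = 1.

Answer: 1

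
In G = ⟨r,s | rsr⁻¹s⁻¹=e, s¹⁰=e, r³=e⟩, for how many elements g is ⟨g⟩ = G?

G is cyclic of order 30. An element generates G iff its order is 30, and a cyclic group of order 30 has exactly φ(30) = 8 such elements.

Answer: 8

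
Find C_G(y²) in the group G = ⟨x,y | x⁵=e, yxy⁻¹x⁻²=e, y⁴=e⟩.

⟨y²⟩ ⊆ C_G(y²) since powers of y² commute with y²; so |C_G(y²)| ≥ |⟨y²⟩| = 2.
By orbit–stabilizer, |C_G(y²)| = |G| / |conj. class of y²| = 20 / 5 = 4.
The 4 elements commuting with y² are {e, y, y², y³}.

Answer: {e, y, y², y³}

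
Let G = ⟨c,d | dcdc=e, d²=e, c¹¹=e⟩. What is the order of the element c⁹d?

Compute successive powers until reaching e:
  (c⁹d)¹ = c⁹d, (c⁹d)² = e.
The smallest positive k with (c⁹d)ᵏ = e is 2.

Answer: 2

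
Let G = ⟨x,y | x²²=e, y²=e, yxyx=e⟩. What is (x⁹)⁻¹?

The order of (x⁹) is 22 (smallest k with (x⁹)ᵏ = e), so (x⁹)⁻¹ = (x⁹)²¹ = x¹³.
Check: (x⁹) · (x¹³) → (x⁹) · x¹³ = e, giving e as required.

Answer: x¹³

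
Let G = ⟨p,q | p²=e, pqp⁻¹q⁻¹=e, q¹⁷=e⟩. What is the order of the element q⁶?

Compute successive powers until reaching e:
  (q⁶)¹ = q⁶, (q⁶)² = q¹², (q⁶)³ = q, (q⁶)⁴ = q⁷, (q⁶)⁵ = q¹³, (q⁶)⁶ = q², (q⁶)⁷ = q⁸, (q⁶)⁸ = q¹⁴, (q⁶)⁹ = q³, (q⁶)¹⁰ = q⁹, (q⁶)¹¹ = q¹⁵, (q⁶)¹² = q⁴, (q⁶)¹³ = q¹⁰, (q⁶)¹⁴ = q¹⁶, (q⁶)¹⁵ = q⁵, (q⁶)¹⁶ = q¹¹, (q⁶)¹⁷ = e.
The smallest positive k with (q⁶)ᵏ = e is 17.

Answer: 17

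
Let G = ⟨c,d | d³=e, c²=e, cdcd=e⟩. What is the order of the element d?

Compute successive powers until reaching e:
  d¹ = d, d² = d², d³ = e.
The smallest positive k with dᵏ = e is 3.

Answer: 3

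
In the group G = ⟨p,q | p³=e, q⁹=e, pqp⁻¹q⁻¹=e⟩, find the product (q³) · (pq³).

Compute (q³) · (pq³) by multiplying left to right and reducing via the relations at each step:
  (q³) · p = pq³
  (pq³) · q³ = pq⁶

Answer: pq⁶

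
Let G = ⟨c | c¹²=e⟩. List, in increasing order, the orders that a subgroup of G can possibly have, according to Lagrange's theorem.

|G| = 12 = 2² · 3. By Lagrange's theorem the order of any subgroup divides 12; the divisors of 12 are 1, 2, 3, 4, 6, 12.

Answer: 1, 2, 3, 4, 6, 12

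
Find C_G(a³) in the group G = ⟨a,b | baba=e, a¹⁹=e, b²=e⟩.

⟨a³⟩ ⊆ C_G(a³) since powers of a³ commute with a³; so |C_G(a³)| ≥ |⟨a³⟩| = 19.
By orbit–stabilizer, |C_G(a³)| = |G| / |conj. class of a³| = 38 / 2 = 19.
The 19 elements commuting with a³ are {e, a, a², a³, a⁴, a⁵, a⁶, a⁷, a⁸, a⁹, a¹⁰, a¹¹, a¹², a¹³, a¹⁴, a¹⁵, a¹⁶, a¹⁷, a¹⁸}.

Answer: {e, a, a², a³, a⁴, a⁵, a⁶, a⁷, a⁸, a⁹, a¹⁰, a¹¹, a¹², a¹³, a¹⁴, a¹⁵, a¹⁶, a¹⁷, a¹⁸}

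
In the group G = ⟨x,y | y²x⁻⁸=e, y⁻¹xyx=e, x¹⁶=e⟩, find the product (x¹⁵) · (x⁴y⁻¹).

Compute (x¹⁵) · (x⁴y⁻¹) by multiplying left to right and reducing via the relations at each step:
  (x¹⁵) · x⁴ = x³
  (x³) · y⁻¹ = x³y⁻¹

Answer: x³y⁻¹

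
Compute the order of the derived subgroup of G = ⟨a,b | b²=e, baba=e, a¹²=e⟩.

G' = [G, G] is generated by all commutators. The generator-pair commutators are: [a, b] = a².
The subgroup they normally generate is {e, a², a⁴, a⁶, a⁸, a¹⁰}, of order 6.
Check: |G/G'| = 24/6 = 4 is the order of the abelianisation.

Answer: 6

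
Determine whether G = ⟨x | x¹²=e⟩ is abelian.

G has a single generator, so G is cyclic and hence abelian.

Answer: Yes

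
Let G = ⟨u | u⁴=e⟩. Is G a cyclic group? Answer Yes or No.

|G| = 4. The element u has order 4 (its powers give 4 distinct elements), so ⟨u⟩ = G and G is cyclic.

Answer: Yes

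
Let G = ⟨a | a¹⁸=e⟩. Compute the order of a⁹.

Compute successive powers until reaching e:
  (a⁹)¹ = a⁹, (a⁹)² = e.
The smallest positive k with (a⁹)ᵏ = e is 2.

Answer: 2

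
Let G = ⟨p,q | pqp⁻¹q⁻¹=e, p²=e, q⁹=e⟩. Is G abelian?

Each pair of generators commutes: p·q = pq = q·p. Since the generators pairwise commute, every element of G commutes with every other, so G is abelian.

Answer: Yes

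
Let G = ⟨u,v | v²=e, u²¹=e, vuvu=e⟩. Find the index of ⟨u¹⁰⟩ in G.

First find ord(u¹⁰) by computing successive powers:
  (u¹⁰)¹ = u¹⁰, (u¹⁰)² = u²⁰, (u¹⁰)³ = u⁹, (u¹⁰)⁴ = u¹⁹, (u¹⁰)⁵ = u⁸, (u¹⁰)⁶ = u¹⁸, (u¹⁰)⁷ = u⁷, (u¹⁰)⁸ = u¹⁷, (u¹⁰)⁹ = u⁶, (u¹⁰)¹⁰ = u¹⁶, (u¹⁰)¹¹ = u⁵, (u¹⁰)¹² = u¹⁵, (u¹⁰)¹³ = u⁴, (u¹⁰)¹⁴ = u¹⁴, (u¹⁰)¹⁵ = u³, (u¹⁰)¹⁶ = u¹³, (u¹⁰)¹⁷ = u², (u¹⁰)¹⁸ = u¹², (u¹⁰)¹⁹ = u, (u¹⁰)²⁰ = u¹¹, (u¹⁰)²¹ = e.
So |⟨u¹⁰⟩| = ord(u¹⁰) = 21. With |G| = 42, by Lagrange [G : ⟨u¹⁰⟩] = 42/21 = 2.

Answer: 2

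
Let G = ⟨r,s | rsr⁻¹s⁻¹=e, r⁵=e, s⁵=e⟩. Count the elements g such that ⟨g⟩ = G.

⟨g⟩ = G would require ord(g) = |G| = 25, but the maximum element order in G is 5 < 25. So G is not cyclic and no single element generates it: the count is 0.

Answer: 0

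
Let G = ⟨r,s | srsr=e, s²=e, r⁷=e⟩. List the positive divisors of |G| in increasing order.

|G| = 14 = 2 · 7. By Lagrange's theorem the order of any subgroup divides 14; the divisors of 14 are 1, 2, 7, 14.

Answer: 1, 2, 7, 14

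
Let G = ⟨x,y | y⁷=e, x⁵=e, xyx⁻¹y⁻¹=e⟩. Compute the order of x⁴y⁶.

Compute successive powers until reaching e:
  (x⁴y⁶)¹ = x⁴y⁶, (x⁴y⁶)² = x³y⁵, (x⁴y⁶)³ = x²y⁴, (x⁴y⁶)⁴ = xy³, (x⁴y⁶)⁵ = y², (x⁴y⁶)⁶ = x⁴y, (x⁴y⁶)⁷ = x³, (x⁴y⁶)⁸ = x²y⁶, (x⁴y⁶)⁹ = xy⁵, (x⁴y⁶)¹⁰ = y⁴, (x⁴y⁶)¹¹ = x⁴y³, (x⁴y⁶)¹² = x³y², (x⁴y⁶)¹³ = x²y, (x⁴y⁶)¹⁴ = x, (x⁴y⁶)¹⁵ = y⁶, (x⁴y⁶)¹⁶ = x⁴y⁵, (x⁴y⁶)¹⁷ = x³y⁴, (x⁴y⁶)¹⁸ = x²y³, (x⁴y⁶)¹⁹ = xy², (x⁴y⁶)²⁰ = y, (x⁴y⁶)²¹ = x⁴, (x⁴y⁶)²² = x³y⁶, (x⁴y⁶)²³ = x²y⁵, (x⁴y⁶)²⁴ = xy⁴, (x⁴y⁶)²⁵ = y³, (x⁴y⁶)²⁶ = x⁴y², (x⁴y⁶)²⁷ = x³y, (x⁴y⁶)²⁸ = x², (x⁴y⁶)²⁹ = xy⁶, (x⁴y⁶)³⁰ = y⁵, (x⁴y⁶)³¹ = x⁴y⁴, (x⁴y⁶)³² = x³y³, (x⁴y⁶)³³ = x²y², (x⁴y⁶)³⁴ = xy, (x⁴y⁶)³⁵ = e.
The smallest positive k with (x⁴y⁶)ᵏ = e is 35.

Answer: 35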